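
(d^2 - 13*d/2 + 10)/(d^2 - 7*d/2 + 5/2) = (d - 4)/(d - 1)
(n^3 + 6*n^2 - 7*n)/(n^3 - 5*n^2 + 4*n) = (n + 7)/(n - 4)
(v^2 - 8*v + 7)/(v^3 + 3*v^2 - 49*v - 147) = (v - 1)/(v^2 + 10*v + 21)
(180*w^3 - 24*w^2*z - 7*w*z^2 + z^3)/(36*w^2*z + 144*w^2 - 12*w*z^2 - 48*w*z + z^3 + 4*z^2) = (5*w + z)/(z + 4)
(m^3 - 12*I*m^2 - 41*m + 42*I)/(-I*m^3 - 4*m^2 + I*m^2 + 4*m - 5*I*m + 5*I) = (I*m^3 + 12*m^2 - 41*I*m - 42)/(m^3 - m^2*(1 + 4*I) + m*(5 + 4*I) - 5)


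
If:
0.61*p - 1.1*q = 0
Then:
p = 1.80327868852459*q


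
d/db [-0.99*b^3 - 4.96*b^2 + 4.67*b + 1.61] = -2.97*b^2 - 9.92*b + 4.67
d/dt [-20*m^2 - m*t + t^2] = -m + 2*t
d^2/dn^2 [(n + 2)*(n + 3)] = 2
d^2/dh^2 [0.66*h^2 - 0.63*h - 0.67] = 1.32000000000000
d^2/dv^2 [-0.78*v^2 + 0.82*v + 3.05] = -1.56000000000000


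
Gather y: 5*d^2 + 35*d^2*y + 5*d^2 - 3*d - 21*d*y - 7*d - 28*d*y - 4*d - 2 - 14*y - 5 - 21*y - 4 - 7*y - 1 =10*d^2 - 14*d + y*(35*d^2 - 49*d - 42) - 12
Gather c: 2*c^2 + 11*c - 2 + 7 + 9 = 2*c^2 + 11*c + 14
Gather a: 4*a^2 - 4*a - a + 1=4*a^2 - 5*a + 1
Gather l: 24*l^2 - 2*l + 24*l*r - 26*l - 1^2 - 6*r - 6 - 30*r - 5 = 24*l^2 + l*(24*r - 28) - 36*r - 12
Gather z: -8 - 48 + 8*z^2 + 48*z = 8*z^2 + 48*z - 56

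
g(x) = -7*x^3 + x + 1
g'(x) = 1 - 21*x^2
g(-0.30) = 0.89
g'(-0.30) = -0.89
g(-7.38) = 2807.25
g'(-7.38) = -1142.75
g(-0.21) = 0.85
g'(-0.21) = 0.07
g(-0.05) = 0.95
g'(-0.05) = 0.95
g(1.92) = -46.63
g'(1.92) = -76.41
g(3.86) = -397.73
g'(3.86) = -311.89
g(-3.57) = 315.93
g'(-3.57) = -266.64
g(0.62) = -0.05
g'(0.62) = -7.07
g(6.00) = -1505.00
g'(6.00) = -755.00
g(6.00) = -1505.00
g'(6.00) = -755.00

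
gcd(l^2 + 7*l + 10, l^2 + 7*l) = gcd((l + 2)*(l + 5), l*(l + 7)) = 1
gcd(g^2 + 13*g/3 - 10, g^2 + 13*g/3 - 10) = g^2 + 13*g/3 - 10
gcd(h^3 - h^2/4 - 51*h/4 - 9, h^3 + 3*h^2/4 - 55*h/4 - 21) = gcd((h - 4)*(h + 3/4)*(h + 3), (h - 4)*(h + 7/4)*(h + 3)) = h^2 - h - 12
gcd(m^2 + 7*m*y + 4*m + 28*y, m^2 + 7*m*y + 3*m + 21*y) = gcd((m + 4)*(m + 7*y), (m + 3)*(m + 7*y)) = m + 7*y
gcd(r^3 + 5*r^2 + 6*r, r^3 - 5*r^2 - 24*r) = r^2 + 3*r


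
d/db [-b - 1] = -1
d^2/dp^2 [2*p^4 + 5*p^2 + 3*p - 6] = 24*p^2 + 10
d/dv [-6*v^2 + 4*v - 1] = 4 - 12*v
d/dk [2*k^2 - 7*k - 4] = 4*k - 7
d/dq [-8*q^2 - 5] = -16*q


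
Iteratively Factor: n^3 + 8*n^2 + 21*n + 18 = (n + 3)*(n^2 + 5*n + 6) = (n + 2)*(n + 3)*(n + 3)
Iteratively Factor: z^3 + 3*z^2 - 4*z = (z)*(z^2 + 3*z - 4) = z*(z + 4)*(z - 1)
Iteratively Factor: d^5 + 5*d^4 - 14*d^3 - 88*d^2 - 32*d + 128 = (d + 2)*(d^4 + 3*d^3 - 20*d^2 - 48*d + 64) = (d - 1)*(d + 2)*(d^3 + 4*d^2 - 16*d - 64) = (d - 4)*(d - 1)*(d + 2)*(d^2 + 8*d + 16) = (d - 4)*(d - 1)*(d + 2)*(d + 4)*(d + 4)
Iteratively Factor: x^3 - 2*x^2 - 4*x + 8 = (x - 2)*(x^2 - 4) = (x - 2)^2*(x + 2)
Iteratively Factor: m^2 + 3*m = (m)*(m + 3)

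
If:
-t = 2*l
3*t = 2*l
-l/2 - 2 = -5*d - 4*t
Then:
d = 2/5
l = 0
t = 0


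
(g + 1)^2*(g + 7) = g^3 + 9*g^2 + 15*g + 7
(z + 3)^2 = z^2 + 6*z + 9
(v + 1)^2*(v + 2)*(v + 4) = v^4 + 8*v^3 + 21*v^2 + 22*v + 8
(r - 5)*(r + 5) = r^2 - 25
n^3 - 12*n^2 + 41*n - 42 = (n - 7)*(n - 3)*(n - 2)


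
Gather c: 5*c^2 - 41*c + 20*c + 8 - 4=5*c^2 - 21*c + 4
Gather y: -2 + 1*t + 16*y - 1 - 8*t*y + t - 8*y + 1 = 2*t + y*(8 - 8*t) - 2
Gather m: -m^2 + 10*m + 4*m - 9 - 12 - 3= -m^2 + 14*m - 24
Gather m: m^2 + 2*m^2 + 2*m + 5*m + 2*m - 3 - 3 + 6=3*m^2 + 9*m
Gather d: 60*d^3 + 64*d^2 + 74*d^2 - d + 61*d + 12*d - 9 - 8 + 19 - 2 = 60*d^3 + 138*d^2 + 72*d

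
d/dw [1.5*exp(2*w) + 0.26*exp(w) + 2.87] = (3.0*exp(w) + 0.26)*exp(w)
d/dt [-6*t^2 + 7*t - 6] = 7 - 12*t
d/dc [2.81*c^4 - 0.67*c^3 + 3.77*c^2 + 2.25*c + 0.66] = 11.24*c^3 - 2.01*c^2 + 7.54*c + 2.25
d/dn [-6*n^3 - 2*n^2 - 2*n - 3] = -18*n^2 - 4*n - 2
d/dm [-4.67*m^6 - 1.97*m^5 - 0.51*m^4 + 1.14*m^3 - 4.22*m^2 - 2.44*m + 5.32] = -28.02*m^5 - 9.85*m^4 - 2.04*m^3 + 3.42*m^2 - 8.44*m - 2.44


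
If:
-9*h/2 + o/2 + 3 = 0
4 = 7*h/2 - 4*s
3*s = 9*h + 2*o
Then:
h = 24/65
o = -174/65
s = -44/65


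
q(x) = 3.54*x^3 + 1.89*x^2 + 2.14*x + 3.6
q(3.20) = 145.80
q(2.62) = 85.85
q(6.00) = 849.12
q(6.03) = 861.39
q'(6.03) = 411.09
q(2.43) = 70.76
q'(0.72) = 10.37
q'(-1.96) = 35.53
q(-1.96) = -19.99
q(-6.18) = -772.98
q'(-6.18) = 384.38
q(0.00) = 3.60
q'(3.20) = 122.98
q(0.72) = 7.44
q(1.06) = 12.21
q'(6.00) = 407.14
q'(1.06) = 18.08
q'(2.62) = 84.94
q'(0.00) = 2.14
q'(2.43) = 74.04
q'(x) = 10.62*x^2 + 3.78*x + 2.14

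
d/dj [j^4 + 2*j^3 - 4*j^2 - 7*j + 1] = 4*j^3 + 6*j^2 - 8*j - 7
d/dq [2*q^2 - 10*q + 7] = 4*q - 10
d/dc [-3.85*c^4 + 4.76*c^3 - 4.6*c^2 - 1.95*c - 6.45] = -15.4*c^3 + 14.28*c^2 - 9.2*c - 1.95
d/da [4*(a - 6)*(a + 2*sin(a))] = 4*a + 4*(a - 6)*(2*cos(a) + 1) + 8*sin(a)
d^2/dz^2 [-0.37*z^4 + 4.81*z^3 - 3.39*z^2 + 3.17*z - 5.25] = -4.44*z^2 + 28.86*z - 6.78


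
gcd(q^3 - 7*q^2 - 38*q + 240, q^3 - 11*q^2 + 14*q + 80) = q^2 - 13*q + 40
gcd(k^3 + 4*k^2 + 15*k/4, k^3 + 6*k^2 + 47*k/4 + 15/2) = k^2 + 4*k + 15/4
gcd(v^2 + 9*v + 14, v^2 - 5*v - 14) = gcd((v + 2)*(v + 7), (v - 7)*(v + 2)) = v + 2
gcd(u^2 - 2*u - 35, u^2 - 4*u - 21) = u - 7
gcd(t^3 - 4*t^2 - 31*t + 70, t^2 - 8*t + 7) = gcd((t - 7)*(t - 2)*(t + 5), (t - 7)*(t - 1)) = t - 7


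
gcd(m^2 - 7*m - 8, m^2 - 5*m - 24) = m - 8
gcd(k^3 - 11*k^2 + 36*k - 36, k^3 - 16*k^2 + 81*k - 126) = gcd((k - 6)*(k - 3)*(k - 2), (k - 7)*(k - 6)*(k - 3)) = k^2 - 9*k + 18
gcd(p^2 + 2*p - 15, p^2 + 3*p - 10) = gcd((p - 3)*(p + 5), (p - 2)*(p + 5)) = p + 5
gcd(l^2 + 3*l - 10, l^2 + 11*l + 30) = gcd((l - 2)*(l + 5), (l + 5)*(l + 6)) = l + 5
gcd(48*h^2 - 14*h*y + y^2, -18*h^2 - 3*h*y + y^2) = -6*h + y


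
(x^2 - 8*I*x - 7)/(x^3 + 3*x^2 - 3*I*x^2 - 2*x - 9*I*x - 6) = (x - 7*I)/(x^2 + x*(3 - 2*I) - 6*I)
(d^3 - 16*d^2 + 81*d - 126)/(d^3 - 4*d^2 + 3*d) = (d^2 - 13*d + 42)/(d*(d - 1))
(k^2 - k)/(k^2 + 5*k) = (k - 1)/(k + 5)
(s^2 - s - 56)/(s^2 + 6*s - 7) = (s - 8)/(s - 1)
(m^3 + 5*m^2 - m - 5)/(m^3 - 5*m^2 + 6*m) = (m^3 + 5*m^2 - m - 5)/(m*(m^2 - 5*m + 6))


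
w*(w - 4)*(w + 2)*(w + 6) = w^4 + 4*w^3 - 20*w^2 - 48*w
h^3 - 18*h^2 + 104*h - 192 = (h - 8)*(h - 6)*(h - 4)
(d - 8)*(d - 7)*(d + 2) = d^3 - 13*d^2 + 26*d + 112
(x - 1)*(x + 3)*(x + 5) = x^3 + 7*x^2 + 7*x - 15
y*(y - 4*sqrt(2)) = y^2 - 4*sqrt(2)*y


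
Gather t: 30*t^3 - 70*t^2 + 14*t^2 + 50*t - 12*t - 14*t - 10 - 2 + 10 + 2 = 30*t^3 - 56*t^2 + 24*t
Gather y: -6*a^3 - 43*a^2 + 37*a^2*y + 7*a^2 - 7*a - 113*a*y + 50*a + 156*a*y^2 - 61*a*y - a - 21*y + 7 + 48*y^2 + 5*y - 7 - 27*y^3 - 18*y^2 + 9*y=-6*a^3 - 36*a^2 + 42*a - 27*y^3 + y^2*(156*a + 30) + y*(37*a^2 - 174*a - 7)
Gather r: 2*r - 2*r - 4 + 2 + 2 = 0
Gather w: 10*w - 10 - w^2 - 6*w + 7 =-w^2 + 4*w - 3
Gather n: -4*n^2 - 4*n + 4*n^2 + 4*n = 0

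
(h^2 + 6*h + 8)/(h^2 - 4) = (h + 4)/(h - 2)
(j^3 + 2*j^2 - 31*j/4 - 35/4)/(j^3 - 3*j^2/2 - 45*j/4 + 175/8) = 2*(j + 1)/(2*j - 5)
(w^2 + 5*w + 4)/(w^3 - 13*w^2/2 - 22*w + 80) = 2*(w + 1)/(2*w^2 - 21*w + 40)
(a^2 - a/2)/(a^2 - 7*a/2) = (2*a - 1)/(2*a - 7)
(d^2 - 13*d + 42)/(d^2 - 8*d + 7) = (d - 6)/(d - 1)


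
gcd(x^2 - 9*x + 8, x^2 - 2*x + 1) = x - 1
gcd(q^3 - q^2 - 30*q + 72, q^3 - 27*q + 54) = q^2 + 3*q - 18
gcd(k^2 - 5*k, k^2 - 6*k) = k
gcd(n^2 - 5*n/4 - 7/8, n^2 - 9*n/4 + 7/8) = n - 7/4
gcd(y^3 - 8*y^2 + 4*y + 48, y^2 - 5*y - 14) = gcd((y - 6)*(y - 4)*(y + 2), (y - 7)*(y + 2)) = y + 2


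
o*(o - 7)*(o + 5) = o^3 - 2*o^2 - 35*o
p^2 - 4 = (p - 2)*(p + 2)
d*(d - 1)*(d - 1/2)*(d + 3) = d^4 + 3*d^3/2 - 4*d^2 + 3*d/2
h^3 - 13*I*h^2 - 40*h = h*(h - 8*I)*(h - 5*I)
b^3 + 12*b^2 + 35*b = b*(b + 5)*(b + 7)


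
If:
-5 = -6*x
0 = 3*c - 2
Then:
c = 2/3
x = 5/6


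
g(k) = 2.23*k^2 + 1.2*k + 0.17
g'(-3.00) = -12.18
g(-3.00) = 16.64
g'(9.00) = 41.34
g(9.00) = 191.60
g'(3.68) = 17.61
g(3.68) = 34.79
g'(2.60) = 12.80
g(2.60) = 18.36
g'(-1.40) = -5.04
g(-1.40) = 2.86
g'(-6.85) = -29.35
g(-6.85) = 96.59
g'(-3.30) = -13.52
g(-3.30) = 20.49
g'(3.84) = 18.33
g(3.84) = 37.66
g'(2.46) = 12.17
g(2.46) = 16.62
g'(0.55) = 3.65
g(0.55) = 1.50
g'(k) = 4.46*k + 1.2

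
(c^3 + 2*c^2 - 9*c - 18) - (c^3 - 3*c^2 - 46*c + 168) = 5*c^2 + 37*c - 186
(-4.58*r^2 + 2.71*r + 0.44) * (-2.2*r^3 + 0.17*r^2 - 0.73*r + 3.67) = 10.076*r^5 - 6.7406*r^4 + 2.8361*r^3 - 18.7121*r^2 + 9.6245*r + 1.6148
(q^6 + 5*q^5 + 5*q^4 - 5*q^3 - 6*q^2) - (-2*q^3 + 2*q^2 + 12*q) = q^6 + 5*q^5 + 5*q^4 - 3*q^3 - 8*q^2 - 12*q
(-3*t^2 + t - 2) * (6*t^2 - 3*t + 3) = -18*t^4 + 15*t^3 - 24*t^2 + 9*t - 6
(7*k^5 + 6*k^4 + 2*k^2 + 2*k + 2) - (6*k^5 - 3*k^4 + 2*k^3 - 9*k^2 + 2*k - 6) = k^5 + 9*k^4 - 2*k^3 + 11*k^2 + 8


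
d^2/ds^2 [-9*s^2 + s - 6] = -18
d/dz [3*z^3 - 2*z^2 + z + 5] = 9*z^2 - 4*z + 1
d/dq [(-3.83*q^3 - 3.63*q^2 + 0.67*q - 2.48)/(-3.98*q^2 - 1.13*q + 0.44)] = (15.2434*q^4 + 8.6558*q^3 + 1.7129*q^2 - 22.9352*q - 2.5076)/(15.8404*q^4 + 8.9948*q^3 - 2.2255*q^2 - 0.9944*q + 0.1936)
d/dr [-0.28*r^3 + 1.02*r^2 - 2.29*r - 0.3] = -0.84*r^2 + 2.04*r - 2.29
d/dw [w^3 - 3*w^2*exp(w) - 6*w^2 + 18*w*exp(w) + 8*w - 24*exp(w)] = -3*w^2*exp(w) + 3*w^2 + 12*w*exp(w) - 12*w - 6*exp(w) + 8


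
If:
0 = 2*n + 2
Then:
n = -1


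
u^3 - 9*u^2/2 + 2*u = u*(u - 4)*(u - 1/2)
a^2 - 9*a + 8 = (a - 8)*(a - 1)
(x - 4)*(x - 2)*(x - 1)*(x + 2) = x^4 - 5*x^3 + 20*x - 16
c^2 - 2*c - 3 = (c - 3)*(c + 1)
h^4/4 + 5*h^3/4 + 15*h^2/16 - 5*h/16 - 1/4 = (h/4 + 1)*(h - 1/2)*(h + 1/2)*(h + 1)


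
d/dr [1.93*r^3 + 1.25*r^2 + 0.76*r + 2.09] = 5.79*r^2 + 2.5*r + 0.76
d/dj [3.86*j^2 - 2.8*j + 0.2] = 7.72*j - 2.8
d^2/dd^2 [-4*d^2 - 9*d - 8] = -8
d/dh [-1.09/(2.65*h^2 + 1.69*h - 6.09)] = (5.777*h + 1.8421)/(2.65*h^2 + 1.69*h - 6.09)^2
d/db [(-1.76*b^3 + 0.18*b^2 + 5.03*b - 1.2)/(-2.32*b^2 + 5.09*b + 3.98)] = (4.0832*b^4 - 17.9168*b^3 - 8.4286*b^2 - 4.1352*b + 26.1274)/(5.3824*b^4 - 23.6176*b^3 + 7.4409*b^2 + 40.5164*b + 15.8404)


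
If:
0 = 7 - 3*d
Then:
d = 7/3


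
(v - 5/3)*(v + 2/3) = v^2 - v - 10/9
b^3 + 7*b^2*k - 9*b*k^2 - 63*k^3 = (b - 3*k)*(b + 3*k)*(b + 7*k)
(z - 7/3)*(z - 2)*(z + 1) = z^3 - 10*z^2/3 + z/3 + 14/3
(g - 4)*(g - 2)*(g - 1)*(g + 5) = g^4 - 2*g^3 - 21*g^2 + 62*g - 40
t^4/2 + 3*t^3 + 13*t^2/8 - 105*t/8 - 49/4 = (t/2 + 1/2)*(t - 2)*(t + 7/2)^2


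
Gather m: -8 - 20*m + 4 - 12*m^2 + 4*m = -12*m^2 - 16*m - 4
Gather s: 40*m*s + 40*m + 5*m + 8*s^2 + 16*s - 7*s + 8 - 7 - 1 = 45*m + 8*s^2 + s*(40*m + 9)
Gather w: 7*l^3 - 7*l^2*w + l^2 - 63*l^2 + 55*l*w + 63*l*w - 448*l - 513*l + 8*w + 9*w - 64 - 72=7*l^3 - 62*l^2 - 961*l + w*(-7*l^2 + 118*l + 17) - 136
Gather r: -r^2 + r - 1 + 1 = -r^2 + r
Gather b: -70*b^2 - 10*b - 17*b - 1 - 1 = -70*b^2 - 27*b - 2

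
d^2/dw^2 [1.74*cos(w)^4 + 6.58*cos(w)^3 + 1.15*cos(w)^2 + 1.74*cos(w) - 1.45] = -27.84*cos(w)^4 - 59.22*cos(w)^3 + 16.28*cos(w)^2 + 37.74*cos(w) + 2.3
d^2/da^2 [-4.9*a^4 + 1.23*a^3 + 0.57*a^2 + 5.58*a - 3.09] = -58.8*a^2 + 7.38*a + 1.14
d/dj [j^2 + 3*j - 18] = 2*j + 3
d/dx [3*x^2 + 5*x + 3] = 6*x + 5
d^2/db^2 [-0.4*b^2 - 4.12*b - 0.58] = -0.800000000000000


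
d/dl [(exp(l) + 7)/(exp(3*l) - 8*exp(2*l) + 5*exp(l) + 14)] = (-(exp(l) + 7)*(3*exp(2*l) - 16*exp(l) + 5) + exp(3*l) - 8*exp(2*l) + 5*exp(l) + 14)*exp(l)/(exp(3*l) - 8*exp(2*l) + 5*exp(l) + 14)^2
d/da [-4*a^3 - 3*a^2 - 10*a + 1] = -12*a^2 - 6*a - 10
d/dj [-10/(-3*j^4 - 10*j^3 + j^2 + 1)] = 20*j*(-6*j^2 - 15*j + 1)/(3*j^4 + 10*j^3 - j^2 - 1)^2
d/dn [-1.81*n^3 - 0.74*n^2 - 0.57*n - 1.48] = -5.43*n^2 - 1.48*n - 0.57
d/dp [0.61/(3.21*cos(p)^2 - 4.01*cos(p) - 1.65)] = (3.9162*cos(p) - 2.4461)*sin(p)/(-3.21*cos(p)^2 + 4.01*cos(p) + 1.65)^2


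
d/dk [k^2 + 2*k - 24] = 2*k + 2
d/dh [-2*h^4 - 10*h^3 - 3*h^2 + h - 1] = -8*h^3 - 30*h^2 - 6*h + 1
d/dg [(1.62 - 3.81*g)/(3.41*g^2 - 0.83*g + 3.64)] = (12.9921*g^2 - 11.0484*g - 12.5238)/(11.6281*g^4 - 5.6606*g^3 + 25.5137*g^2 - 6.0424*g + 13.2496)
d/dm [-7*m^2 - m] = -14*m - 1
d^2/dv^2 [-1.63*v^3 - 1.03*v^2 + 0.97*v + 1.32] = -9.78*v - 2.06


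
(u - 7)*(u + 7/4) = u^2 - 21*u/4 - 49/4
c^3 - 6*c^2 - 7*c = c*(c - 7)*(c + 1)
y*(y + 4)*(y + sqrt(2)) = y^3 + sqrt(2)*y^2 + 4*y^2 + 4*sqrt(2)*y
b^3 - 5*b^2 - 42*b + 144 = (b - 8)*(b - 3)*(b + 6)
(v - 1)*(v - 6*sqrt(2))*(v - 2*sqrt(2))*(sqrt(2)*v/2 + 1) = sqrt(2)*v^4/2 - 7*v^3 - sqrt(2)*v^3/2 + 4*sqrt(2)*v^2 + 7*v^2 - 4*sqrt(2)*v + 24*v - 24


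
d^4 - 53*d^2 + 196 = (d - 7)*(d - 2)*(d + 2)*(d + 7)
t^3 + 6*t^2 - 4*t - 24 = (t - 2)*(t + 2)*(t + 6)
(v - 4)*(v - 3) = v^2 - 7*v + 12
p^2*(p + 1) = p^3 + p^2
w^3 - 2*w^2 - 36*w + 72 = (w - 6)*(w - 2)*(w + 6)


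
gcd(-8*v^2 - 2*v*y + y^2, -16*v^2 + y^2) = -4*v + y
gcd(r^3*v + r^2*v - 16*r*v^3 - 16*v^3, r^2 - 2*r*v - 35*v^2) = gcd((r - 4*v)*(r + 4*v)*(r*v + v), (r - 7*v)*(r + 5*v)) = 1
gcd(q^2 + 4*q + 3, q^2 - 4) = 1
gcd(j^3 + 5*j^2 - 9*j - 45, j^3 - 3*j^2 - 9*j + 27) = j^2 - 9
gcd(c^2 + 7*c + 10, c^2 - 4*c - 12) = c + 2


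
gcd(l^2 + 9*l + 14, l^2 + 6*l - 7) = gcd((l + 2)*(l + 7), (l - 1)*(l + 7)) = l + 7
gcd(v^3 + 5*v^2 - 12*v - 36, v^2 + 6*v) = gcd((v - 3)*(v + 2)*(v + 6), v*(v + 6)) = v + 6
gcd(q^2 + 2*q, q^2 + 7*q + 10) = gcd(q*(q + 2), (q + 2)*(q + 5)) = q + 2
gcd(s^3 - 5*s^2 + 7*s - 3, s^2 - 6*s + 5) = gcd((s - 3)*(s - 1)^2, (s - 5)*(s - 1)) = s - 1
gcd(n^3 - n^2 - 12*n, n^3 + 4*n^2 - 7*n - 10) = 1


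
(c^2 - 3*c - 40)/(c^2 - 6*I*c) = (c^2 - 3*c - 40)/(c*(c - 6*I))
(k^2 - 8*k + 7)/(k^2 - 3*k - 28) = (k - 1)/(k + 4)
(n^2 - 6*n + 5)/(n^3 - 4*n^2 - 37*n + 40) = (n - 5)/(n^2 - 3*n - 40)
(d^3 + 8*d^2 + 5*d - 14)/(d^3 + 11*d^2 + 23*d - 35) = (d + 2)/(d + 5)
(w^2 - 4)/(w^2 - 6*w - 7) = (4 - w^2)/(-w^2 + 6*w + 7)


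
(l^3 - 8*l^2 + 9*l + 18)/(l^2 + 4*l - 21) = (l^2 - 5*l - 6)/(l + 7)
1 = 1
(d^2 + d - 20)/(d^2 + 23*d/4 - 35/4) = 4*(d^2 + d - 20)/(4*d^2 + 23*d - 35)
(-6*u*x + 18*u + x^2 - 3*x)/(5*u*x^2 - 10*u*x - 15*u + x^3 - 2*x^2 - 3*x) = (-6*u + x)/(5*u*x + 5*u + x^2 + x)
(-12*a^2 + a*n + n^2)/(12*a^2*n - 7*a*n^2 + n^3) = (-4*a - n)/(n*(4*a - n))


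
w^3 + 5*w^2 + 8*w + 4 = (w + 1)*(w + 2)^2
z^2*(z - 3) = z^3 - 3*z^2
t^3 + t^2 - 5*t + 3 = (t - 1)^2*(t + 3)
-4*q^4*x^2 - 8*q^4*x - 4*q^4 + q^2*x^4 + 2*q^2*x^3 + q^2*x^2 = (-2*q + x)*(2*q + x)*(q*x + q)^2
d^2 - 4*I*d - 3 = (d - 3*I)*(d - I)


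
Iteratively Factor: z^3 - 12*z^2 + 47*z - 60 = (z - 4)*(z^2 - 8*z + 15) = (z - 5)*(z - 4)*(z - 3)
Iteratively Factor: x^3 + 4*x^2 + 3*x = (x)*(x^2 + 4*x + 3) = x*(x + 3)*(x + 1)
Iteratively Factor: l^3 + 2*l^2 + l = (l + 1)*(l^2 + l) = (l + 1)^2*(l)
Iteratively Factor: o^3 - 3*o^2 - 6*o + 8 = (o + 2)*(o^2 - 5*o + 4) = (o - 1)*(o + 2)*(o - 4)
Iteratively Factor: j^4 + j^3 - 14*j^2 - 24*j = (j + 3)*(j^3 - 2*j^2 - 8*j) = (j - 4)*(j + 3)*(j^2 + 2*j) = j*(j - 4)*(j + 3)*(j + 2)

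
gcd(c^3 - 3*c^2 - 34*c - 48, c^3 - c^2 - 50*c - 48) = c - 8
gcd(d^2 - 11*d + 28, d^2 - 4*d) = d - 4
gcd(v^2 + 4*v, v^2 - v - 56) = 1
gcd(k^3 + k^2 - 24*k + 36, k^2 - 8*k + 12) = k - 2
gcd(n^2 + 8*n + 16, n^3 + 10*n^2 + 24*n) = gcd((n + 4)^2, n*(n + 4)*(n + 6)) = n + 4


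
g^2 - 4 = (g - 2)*(g + 2)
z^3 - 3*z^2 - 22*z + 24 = (z - 6)*(z - 1)*(z + 4)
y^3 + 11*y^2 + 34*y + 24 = (y + 1)*(y + 4)*(y + 6)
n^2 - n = n*(n - 1)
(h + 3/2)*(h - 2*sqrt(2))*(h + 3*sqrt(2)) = h^3 + sqrt(2)*h^2 + 3*h^2/2 - 12*h + 3*sqrt(2)*h/2 - 18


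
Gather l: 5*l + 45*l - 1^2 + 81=50*l + 80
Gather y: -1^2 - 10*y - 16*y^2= -16*y^2 - 10*y - 1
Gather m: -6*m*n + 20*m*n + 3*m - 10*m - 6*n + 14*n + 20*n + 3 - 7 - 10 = m*(14*n - 7) + 28*n - 14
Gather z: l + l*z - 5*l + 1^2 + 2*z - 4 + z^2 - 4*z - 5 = -4*l + z^2 + z*(l - 2) - 8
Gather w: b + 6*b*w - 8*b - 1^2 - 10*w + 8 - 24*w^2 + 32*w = -7*b - 24*w^2 + w*(6*b + 22) + 7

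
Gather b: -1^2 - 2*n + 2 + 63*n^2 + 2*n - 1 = 63*n^2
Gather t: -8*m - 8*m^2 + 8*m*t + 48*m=-8*m^2 + 8*m*t + 40*m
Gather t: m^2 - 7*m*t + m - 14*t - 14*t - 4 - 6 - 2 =m^2 + m + t*(-7*m - 28) - 12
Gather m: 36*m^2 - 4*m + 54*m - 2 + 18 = 36*m^2 + 50*m + 16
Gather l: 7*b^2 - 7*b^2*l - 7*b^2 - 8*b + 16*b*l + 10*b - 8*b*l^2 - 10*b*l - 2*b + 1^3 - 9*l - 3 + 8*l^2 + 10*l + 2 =l^2*(8 - 8*b) + l*(-7*b^2 + 6*b + 1)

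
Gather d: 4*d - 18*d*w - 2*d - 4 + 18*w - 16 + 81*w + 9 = d*(2 - 18*w) + 99*w - 11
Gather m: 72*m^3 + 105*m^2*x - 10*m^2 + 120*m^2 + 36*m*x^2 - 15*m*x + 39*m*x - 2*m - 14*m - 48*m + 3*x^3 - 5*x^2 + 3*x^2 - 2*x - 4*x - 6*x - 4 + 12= 72*m^3 + m^2*(105*x + 110) + m*(36*x^2 + 24*x - 64) + 3*x^3 - 2*x^2 - 12*x + 8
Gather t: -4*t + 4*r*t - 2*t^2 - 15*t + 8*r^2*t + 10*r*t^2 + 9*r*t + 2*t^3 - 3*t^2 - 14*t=2*t^3 + t^2*(10*r - 5) + t*(8*r^2 + 13*r - 33)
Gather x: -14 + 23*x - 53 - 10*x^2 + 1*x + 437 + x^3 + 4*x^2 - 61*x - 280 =x^3 - 6*x^2 - 37*x + 90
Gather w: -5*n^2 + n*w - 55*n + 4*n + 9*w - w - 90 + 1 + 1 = -5*n^2 - 51*n + w*(n + 8) - 88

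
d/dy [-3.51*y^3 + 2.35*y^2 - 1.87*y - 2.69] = -10.53*y^2 + 4.7*y - 1.87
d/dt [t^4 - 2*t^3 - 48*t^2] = 2*t*(2*t^2 - 3*t - 48)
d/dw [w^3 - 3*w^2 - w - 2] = 3*w^2 - 6*w - 1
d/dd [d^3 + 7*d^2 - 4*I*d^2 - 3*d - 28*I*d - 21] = 3*d^2 + d*(14 - 8*I) - 3 - 28*I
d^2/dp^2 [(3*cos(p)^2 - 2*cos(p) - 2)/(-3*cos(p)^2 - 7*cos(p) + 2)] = 9*(21*(1 - cos(p)^2)^2 - 9*cos(p)^5 - 18*cos(p)^3 + 28*cos(p)^2 + 32*cos(p) + 7)/(3*cos(p)^2 + 7*cos(p) - 2)^3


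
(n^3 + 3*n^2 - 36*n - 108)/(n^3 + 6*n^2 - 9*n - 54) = (n - 6)/(n - 3)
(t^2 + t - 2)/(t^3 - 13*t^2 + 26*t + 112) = (t - 1)/(t^2 - 15*t + 56)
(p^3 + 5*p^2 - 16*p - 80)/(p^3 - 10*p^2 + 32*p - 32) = (p^2 + 9*p + 20)/(p^2 - 6*p + 8)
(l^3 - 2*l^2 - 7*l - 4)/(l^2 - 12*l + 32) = (l^2 + 2*l + 1)/(l - 8)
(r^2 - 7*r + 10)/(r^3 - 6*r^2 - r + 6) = (r^2 - 7*r + 10)/(r^3 - 6*r^2 - r + 6)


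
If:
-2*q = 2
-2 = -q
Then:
No Solution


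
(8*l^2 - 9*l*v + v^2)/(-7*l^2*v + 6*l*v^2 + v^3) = (-8*l + v)/(v*(7*l + v))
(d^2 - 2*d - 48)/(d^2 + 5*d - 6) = (d - 8)/(d - 1)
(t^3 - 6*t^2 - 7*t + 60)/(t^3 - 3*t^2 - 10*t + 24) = (t - 5)/(t - 2)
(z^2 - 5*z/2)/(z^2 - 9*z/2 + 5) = z/(z - 2)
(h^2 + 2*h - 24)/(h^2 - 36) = (h - 4)/(h - 6)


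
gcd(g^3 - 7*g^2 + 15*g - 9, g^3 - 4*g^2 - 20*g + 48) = 1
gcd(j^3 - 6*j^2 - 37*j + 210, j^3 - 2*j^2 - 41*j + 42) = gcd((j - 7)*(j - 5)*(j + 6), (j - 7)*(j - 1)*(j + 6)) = j^2 - j - 42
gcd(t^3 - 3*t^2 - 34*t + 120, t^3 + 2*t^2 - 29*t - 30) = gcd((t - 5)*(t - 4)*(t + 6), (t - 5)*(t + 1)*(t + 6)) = t^2 + t - 30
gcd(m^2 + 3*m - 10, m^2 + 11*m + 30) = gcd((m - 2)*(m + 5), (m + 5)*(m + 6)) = m + 5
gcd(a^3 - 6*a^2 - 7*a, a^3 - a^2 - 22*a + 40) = 1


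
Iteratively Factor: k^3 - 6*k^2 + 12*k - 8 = (k - 2)*(k^2 - 4*k + 4) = (k - 2)^2*(k - 2)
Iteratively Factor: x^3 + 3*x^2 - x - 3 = (x + 1)*(x^2 + 2*x - 3) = (x - 1)*(x + 1)*(x + 3)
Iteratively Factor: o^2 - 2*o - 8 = (o - 4)*(o + 2)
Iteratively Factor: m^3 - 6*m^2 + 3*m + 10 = (m - 2)*(m^2 - 4*m - 5) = (m - 5)*(m - 2)*(m + 1)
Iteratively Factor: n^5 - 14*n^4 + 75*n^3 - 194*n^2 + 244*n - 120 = (n - 2)*(n^4 - 12*n^3 + 51*n^2 - 92*n + 60) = (n - 2)^2*(n^3 - 10*n^2 + 31*n - 30) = (n - 2)^3*(n^2 - 8*n + 15) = (n - 3)*(n - 2)^3*(n - 5)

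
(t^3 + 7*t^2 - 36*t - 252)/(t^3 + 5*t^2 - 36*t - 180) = (t + 7)/(t + 5)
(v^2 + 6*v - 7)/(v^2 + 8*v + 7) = (v - 1)/(v + 1)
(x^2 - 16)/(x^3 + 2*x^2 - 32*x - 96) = (x - 4)/(x^2 - 2*x - 24)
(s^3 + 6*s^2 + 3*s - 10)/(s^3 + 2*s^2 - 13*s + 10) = (s + 2)/(s - 2)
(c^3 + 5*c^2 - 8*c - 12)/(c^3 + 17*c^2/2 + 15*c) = 2*(c^2 - c - 2)/(c*(2*c + 5))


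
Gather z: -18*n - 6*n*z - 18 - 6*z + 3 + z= -18*n + z*(-6*n - 5) - 15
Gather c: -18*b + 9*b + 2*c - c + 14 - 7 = -9*b + c + 7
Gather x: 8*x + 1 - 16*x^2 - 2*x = -16*x^2 + 6*x + 1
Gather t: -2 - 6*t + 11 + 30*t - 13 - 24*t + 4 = 0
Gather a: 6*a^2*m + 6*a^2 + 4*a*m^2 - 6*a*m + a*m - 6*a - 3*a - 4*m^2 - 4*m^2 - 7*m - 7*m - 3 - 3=a^2*(6*m + 6) + a*(4*m^2 - 5*m - 9) - 8*m^2 - 14*m - 6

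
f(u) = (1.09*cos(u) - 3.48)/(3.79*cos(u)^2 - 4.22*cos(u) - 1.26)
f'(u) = (7.58*sin(u)*cos(u) - 4.22*sin(u))*(1.09*cos(u) - 3.48)/(3.79*cos(u)^2 - 4.22*cos(u) - 1.26)^2 - 1.09*sin(u)/(3.79*cos(u)^2 - 4.22*cos(u) - 1.26) = (4.1311*cos(u)^2 - 26.3784*cos(u) + 16.059)*sin(u)/(14.3641*cos(u)^4 - 31.9876*cos(u)^3 + 8.2576*cos(u)^2 + 10.6344*cos(u) + 1.5876)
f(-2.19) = -1.67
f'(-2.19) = -4.39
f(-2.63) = -0.84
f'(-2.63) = -0.74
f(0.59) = 1.20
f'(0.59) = -0.36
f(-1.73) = 7.37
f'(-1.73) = -81.74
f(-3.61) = -0.81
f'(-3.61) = 0.63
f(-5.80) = 1.24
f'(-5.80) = -0.46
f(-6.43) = 1.39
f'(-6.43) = 0.29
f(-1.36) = 1.64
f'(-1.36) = -2.68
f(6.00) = 1.34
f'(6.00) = 0.46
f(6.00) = 1.34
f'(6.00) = 0.46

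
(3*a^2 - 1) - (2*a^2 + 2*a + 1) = a^2 - 2*a - 2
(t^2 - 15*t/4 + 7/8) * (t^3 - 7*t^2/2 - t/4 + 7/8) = t^5 - 29*t^4/4 + 55*t^3/4 - 5*t^2/4 - 7*t/2 + 49/64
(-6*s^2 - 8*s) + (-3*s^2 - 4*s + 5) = -9*s^2 - 12*s + 5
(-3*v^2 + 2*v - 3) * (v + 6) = -3*v^3 - 16*v^2 + 9*v - 18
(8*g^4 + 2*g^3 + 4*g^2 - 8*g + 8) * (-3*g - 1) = -24*g^5 - 14*g^4 - 14*g^3 + 20*g^2 - 16*g - 8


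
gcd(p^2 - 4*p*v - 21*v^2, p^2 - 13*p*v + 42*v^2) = p - 7*v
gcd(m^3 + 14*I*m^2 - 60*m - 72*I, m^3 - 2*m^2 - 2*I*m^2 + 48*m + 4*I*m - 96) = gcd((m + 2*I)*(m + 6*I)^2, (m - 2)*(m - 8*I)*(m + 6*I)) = m + 6*I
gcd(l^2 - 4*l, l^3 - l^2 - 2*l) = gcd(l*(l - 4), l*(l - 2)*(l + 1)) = l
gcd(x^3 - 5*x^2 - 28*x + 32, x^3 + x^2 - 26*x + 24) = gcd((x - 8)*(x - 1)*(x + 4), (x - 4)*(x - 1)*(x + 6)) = x - 1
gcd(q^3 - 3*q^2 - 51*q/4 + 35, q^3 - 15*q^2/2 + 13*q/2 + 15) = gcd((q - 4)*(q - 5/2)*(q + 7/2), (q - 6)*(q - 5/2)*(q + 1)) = q - 5/2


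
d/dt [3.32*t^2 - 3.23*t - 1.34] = 6.64*t - 3.23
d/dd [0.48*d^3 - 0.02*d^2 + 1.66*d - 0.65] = 1.44*d^2 - 0.04*d + 1.66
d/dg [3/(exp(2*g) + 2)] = -6*exp(2*g)/(exp(2*g) + 2)^2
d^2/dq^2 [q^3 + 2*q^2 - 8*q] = 6*q + 4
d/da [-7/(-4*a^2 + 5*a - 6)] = 7*(5 - 8*a)/(4*a^2 - 5*a + 6)^2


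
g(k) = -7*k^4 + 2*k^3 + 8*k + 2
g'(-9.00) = 20906.00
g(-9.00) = -47455.00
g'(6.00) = -5824.00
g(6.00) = -8590.00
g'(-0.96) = 38.30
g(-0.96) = -13.39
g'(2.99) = -686.82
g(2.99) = -480.10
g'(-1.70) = 162.90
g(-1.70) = -79.89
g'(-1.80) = 190.74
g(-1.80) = -97.55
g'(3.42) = -1041.87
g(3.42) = -848.28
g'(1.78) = -130.90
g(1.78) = -42.75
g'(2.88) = -611.09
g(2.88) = -408.76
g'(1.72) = -116.73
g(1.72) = -35.33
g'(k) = -28*k^3 + 6*k^2 + 8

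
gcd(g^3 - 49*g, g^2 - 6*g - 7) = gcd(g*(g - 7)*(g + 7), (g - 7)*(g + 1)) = g - 7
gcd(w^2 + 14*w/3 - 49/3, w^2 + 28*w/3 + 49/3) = w + 7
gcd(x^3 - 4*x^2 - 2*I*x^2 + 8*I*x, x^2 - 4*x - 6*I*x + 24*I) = x - 4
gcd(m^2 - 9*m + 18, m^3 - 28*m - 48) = m - 6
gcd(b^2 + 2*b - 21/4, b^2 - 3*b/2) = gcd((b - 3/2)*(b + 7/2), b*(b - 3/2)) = b - 3/2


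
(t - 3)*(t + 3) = t^2 - 9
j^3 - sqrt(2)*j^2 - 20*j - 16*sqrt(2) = (j - 4*sqrt(2))*(j + sqrt(2))*(j + 2*sqrt(2))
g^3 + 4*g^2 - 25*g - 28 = (g - 4)*(g + 1)*(g + 7)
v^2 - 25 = (v - 5)*(v + 5)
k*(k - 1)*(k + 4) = k^3 + 3*k^2 - 4*k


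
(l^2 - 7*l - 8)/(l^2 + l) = (l - 8)/l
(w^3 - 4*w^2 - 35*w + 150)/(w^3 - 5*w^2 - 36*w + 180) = (w - 5)/(w - 6)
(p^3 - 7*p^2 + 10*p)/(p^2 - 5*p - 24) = p*(-p^2 + 7*p - 10)/(-p^2 + 5*p + 24)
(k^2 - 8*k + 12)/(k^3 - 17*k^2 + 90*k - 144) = (k - 2)/(k^2 - 11*k + 24)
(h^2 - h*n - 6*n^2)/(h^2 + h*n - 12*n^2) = (h + 2*n)/(h + 4*n)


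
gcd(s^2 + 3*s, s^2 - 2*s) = s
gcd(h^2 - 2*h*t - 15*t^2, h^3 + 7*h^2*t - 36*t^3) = h + 3*t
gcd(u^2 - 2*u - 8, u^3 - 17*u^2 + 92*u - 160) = u - 4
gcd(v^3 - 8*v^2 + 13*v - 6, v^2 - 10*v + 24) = v - 6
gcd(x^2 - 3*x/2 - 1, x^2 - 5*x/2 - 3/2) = x + 1/2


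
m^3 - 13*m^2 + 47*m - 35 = (m - 7)*(m - 5)*(m - 1)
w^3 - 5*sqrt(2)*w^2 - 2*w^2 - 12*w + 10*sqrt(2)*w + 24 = (w - 2)*(w - 6*sqrt(2))*(w + sqrt(2))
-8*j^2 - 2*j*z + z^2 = (-4*j + z)*(2*j + z)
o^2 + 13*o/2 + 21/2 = (o + 3)*(o + 7/2)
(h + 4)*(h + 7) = h^2 + 11*h + 28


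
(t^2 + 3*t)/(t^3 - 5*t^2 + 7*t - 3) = t*(t + 3)/(t^3 - 5*t^2 + 7*t - 3)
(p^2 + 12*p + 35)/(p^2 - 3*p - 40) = (p + 7)/(p - 8)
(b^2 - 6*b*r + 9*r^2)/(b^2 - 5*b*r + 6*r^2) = (-b + 3*r)/(-b + 2*r)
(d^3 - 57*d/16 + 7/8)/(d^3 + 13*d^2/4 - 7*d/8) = (4*d^2 + d - 14)/(2*d*(2*d + 7))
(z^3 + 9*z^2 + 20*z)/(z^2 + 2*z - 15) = z*(z + 4)/(z - 3)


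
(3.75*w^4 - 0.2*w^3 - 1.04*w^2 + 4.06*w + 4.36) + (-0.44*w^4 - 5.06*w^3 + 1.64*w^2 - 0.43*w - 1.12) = 3.31*w^4 - 5.26*w^3 + 0.6*w^2 + 3.63*w + 3.24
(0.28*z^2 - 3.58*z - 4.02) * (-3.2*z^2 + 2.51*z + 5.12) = -0.896*z^4 + 12.1588*z^3 + 5.3118*z^2 - 28.4198*z - 20.5824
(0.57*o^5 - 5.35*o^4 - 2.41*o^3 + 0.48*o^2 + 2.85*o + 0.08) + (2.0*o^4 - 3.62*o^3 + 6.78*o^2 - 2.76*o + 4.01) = 0.57*o^5 - 3.35*o^4 - 6.03*o^3 + 7.26*o^2 + 0.0900000000000003*o + 4.09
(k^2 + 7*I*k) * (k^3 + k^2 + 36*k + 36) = k^5 + k^4 + 7*I*k^4 + 36*k^3 + 7*I*k^3 + 36*k^2 + 252*I*k^2 + 252*I*k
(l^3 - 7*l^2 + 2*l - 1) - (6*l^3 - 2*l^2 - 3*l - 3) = -5*l^3 - 5*l^2 + 5*l + 2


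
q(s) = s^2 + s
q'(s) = 2*s + 1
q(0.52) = 0.79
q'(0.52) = 2.04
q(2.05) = 6.25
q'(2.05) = 5.10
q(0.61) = 0.98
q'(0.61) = 2.22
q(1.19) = 2.61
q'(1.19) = 3.38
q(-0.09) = -0.08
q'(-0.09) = 0.82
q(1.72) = 4.68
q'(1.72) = 4.44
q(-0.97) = -0.03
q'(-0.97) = -0.94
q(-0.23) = -0.18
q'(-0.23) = 0.54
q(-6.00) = 30.00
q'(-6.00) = -11.00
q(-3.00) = 6.00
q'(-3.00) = -5.00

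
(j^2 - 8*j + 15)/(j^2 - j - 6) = (j - 5)/(j + 2)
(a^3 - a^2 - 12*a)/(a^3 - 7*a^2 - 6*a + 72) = a/(a - 6)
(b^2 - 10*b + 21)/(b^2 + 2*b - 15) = (b - 7)/(b + 5)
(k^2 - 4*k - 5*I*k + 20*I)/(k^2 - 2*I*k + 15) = (k - 4)/(k + 3*I)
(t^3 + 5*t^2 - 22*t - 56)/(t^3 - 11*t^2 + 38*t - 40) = (t^2 + 9*t + 14)/(t^2 - 7*t + 10)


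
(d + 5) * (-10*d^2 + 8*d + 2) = -10*d^3 - 42*d^2 + 42*d + 10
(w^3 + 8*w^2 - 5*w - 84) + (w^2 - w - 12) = w^3 + 9*w^2 - 6*w - 96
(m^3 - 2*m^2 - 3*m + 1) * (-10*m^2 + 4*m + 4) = -10*m^5 + 24*m^4 + 26*m^3 - 30*m^2 - 8*m + 4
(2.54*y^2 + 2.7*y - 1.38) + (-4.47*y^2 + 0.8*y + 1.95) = -1.93*y^2 + 3.5*y + 0.57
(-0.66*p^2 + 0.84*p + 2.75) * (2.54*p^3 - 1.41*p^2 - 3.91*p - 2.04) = -1.6764*p^5 + 3.0642*p^4 + 8.3812*p^3 - 5.8155*p^2 - 12.4661*p - 5.61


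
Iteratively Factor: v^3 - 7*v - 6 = (v - 3)*(v^2 + 3*v + 2) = (v - 3)*(v + 2)*(v + 1)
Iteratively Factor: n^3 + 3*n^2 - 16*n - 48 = (n + 4)*(n^2 - n - 12) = (n - 4)*(n + 4)*(n + 3)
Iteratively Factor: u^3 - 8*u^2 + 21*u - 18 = (u - 3)*(u^2 - 5*u + 6) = (u - 3)*(u - 2)*(u - 3)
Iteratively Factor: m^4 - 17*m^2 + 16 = (m + 4)*(m^3 - 4*m^2 - m + 4) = (m - 1)*(m + 4)*(m^2 - 3*m - 4) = (m - 1)*(m + 1)*(m + 4)*(m - 4)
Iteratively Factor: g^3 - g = (g)*(g^2 - 1) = g*(g + 1)*(g - 1)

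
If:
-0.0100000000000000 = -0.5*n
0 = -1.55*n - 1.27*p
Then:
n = 0.02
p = -0.02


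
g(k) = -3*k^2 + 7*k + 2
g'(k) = 7 - 6*k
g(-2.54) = -35.13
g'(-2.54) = 22.24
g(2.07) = 3.64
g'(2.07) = -5.42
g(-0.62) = -3.49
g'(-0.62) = 10.72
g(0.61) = 5.15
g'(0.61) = 3.34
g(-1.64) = -17.55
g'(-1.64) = 16.84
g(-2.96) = -45.00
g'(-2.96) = 24.76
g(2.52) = 0.59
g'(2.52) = -8.12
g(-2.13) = -26.52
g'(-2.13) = 19.78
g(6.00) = -64.00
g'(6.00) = -29.00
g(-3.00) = -46.00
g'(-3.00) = 25.00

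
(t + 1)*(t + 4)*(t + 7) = t^3 + 12*t^2 + 39*t + 28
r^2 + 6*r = r*(r + 6)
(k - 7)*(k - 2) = k^2 - 9*k + 14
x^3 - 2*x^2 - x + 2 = (x - 2)*(x - 1)*(x + 1)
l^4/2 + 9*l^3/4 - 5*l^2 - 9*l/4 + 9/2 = (l/2 + 1/2)*(l - 3/2)*(l - 1)*(l + 6)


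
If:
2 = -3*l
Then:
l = -2/3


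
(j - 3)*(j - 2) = j^2 - 5*j + 6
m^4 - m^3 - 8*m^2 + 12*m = m*(m - 2)^2*(m + 3)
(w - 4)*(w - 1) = w^2 - 5*w + 4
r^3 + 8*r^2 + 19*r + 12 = (r + 1)*(r + 3)*(r + 4)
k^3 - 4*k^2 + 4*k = k*(k - 2)^2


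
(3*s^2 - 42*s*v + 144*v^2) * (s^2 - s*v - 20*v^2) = 3*s^4 - 45*s^3*v + 126*s^2*v^2 + 696*s*v^3 - 2880*v^4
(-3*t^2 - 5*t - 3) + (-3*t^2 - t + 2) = -6*t^2 - 6*t - 1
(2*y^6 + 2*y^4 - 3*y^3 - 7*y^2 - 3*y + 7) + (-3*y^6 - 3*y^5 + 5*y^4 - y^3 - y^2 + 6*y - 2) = -y^6 - 3*y^5 + 7*y^4 - 4*y^3 - 8*y^2 + 3*y + 5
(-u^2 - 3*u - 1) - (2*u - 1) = -u^2 - 5*u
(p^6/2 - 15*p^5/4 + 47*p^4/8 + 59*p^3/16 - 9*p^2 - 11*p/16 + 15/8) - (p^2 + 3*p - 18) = p^6/2 - 15*p^5/4 + 47*p^4/8 + 59*p^3/16 - 10*p^2 - 59*p/16 + 159/8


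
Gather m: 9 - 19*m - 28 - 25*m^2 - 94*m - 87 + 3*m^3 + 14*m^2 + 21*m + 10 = 3*m^3 - 11*m^2 - 92*m - 96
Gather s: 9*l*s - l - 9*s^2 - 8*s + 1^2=-l - 9*s^2 + s*(9*l - 8) + 1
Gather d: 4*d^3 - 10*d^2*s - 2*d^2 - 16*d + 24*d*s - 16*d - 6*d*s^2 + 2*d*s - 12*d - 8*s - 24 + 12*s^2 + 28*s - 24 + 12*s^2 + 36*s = 4*d^3 + d^2*(-10*s - 2) + d*(-6*s^2 + 26*s - 44) + 24*s^2 + 56*s - 48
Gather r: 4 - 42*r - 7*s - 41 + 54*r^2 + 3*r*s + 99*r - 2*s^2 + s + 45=54*r^2 + r*(3*s + 57) - 2*s^2 - 6*s + 8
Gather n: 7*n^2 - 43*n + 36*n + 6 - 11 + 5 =7*n^2 - 7*n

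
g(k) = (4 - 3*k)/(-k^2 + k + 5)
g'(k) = (4 - 3*k)*(2*k - 1)/(-k^2 + k + 5)^2 - 3/(-k^2 + k + 5) = (3*k^2 - 3*k - (2*k - 1)*(3*k - 4) - 15)/(-k^2 + k + 5)^2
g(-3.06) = -1.78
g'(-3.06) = -1.30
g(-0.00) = 0.80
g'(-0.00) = -0.76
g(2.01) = -0.68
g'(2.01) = -1.71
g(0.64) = 0.40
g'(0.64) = -0.55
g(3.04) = 4.26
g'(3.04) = -15.52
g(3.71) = 1.41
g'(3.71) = -1.20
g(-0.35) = 1.12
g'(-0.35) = -1.08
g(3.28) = 2.36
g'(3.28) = -4.08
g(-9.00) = -0.36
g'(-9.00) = -0.05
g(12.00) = 0.25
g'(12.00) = -0.02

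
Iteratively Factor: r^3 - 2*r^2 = (r)*(r^2 - 2*r) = r*(r - 2)*(r)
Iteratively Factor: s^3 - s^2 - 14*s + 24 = (s + 4)*(s^2 - 5*s + 6) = (s - 2)*(s + 4)*(s - 3)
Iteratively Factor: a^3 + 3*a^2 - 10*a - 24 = (a - 3)*(a^2 + 6*a + 8) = (a - 3)*(a + 4)*(a + 2)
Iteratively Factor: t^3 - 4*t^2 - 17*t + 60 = (t + 4)*(t^2 - 8*t + 15) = (t - 3)*(t + 4)*(t - 5)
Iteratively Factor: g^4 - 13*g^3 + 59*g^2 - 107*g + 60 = (g - 4)*(g^3 - 9*g^2 + 23*g - 15) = (g - 4)*(g - 3)*(g^2 - 6*g + 5) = (g - 5)*(g - 4)*(g - 3)*(g - 1)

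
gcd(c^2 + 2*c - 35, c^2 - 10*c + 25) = c - 5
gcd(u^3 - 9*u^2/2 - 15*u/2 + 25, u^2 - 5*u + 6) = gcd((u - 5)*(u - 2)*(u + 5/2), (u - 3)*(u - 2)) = u - 2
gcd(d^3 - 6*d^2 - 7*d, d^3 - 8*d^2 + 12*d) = d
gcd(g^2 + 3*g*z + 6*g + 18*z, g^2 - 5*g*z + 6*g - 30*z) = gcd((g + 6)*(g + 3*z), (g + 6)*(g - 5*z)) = g + 6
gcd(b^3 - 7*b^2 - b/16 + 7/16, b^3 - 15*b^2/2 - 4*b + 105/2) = b - 7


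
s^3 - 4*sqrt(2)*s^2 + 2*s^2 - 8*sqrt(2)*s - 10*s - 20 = (s + 2)*(s - 5*sqrt(2))*(s + sqrt(2))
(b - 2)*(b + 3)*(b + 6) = b^3 + 7*b^2 - 36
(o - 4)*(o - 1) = o^2 - 5*o + 4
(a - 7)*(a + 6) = a^2 - a - 42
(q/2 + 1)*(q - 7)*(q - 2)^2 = q^4/2 - 9*q^3/2 + 5*q^2 + 18*q - 28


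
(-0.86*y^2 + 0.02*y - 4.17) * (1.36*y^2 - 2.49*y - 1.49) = -1.1696*y^4 + 2.1686*y^3 - 4.4396*y^2 + 10.3535*y + 6.2133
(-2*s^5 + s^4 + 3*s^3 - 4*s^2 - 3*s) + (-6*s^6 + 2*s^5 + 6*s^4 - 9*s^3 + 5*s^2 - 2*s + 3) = -6*s^6 + 7*s^4 - 6*s^3 + s^2 - 5*s + 3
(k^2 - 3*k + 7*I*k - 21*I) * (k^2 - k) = k^4 - 4*k^3 + 7*I*k^3 + 3*k^2 - 28*I*k^2 + 21*I*k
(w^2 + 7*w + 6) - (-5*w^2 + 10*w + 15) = 6*w^2 - 3*w - 9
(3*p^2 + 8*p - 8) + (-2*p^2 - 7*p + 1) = p^2 + p - 7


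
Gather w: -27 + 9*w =9*w - 27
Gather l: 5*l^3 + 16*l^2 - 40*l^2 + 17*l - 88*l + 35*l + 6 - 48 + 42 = 5*l^3 - 24*l^2 - 36*l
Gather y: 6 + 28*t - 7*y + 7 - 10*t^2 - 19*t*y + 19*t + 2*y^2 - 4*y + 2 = -10*t^2 + 47*t + 2*y^2 + y*(-19*t - 11) + 15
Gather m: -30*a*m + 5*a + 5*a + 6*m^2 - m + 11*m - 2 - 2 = 10*a + 6*m^2 + m*(10 - 30*a) - 4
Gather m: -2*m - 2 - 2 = -2*m - 4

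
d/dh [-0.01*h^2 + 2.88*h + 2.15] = 2.88 - 0.02*h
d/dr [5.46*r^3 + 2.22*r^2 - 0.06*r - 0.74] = 16.38*r^2 + 4.44*r - 0.06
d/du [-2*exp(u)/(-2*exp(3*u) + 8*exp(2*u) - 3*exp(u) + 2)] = (-8*exp(3*u) + 16*exp(2*u) - 4)*exp(u)/(4*exp(6*u) - 32*exp(5*u) + 76*exp(4*u) - 56*exp(3*u) + 41*exp(2*u) - 12*exp(u) + 4)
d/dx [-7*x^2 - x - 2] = -14*x - 1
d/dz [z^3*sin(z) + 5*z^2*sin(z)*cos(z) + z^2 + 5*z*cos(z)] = z^3*cos(z) + 3*z^2*sin(z) + 5*z^2*cos(2*z) - 5*z*sin(z) + 5*z*sin(2*z) + 2*z + 5*cos(z)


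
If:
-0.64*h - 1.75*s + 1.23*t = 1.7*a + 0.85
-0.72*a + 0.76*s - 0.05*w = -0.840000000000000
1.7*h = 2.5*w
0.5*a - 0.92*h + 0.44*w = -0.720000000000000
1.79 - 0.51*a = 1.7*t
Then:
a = 0.36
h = 1.45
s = -0.70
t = 0.95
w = 0.99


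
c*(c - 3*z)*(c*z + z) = c^3*z - 3*c^2*z^2 + c^2*z - 3*c*z^2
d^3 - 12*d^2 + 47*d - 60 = (d - 5)*(d - 4)*(d - 3)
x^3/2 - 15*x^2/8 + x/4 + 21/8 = (x/2 + 1/2)*(x - 3)*(x - 7/4)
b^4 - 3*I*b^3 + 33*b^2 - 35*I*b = b*(b - 7*I)*(b - I)*(b + 5*I)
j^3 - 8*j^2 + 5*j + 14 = (j - 7)*(j - 2)*(j + 1)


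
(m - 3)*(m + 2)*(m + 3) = m^3 + 2*m^2 - 9*m - 18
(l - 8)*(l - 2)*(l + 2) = l^3 - 8*l^2 - 4*l + 32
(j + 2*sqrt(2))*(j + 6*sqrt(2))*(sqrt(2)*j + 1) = sqrt(2)*j^3 + 17*j^2 + 32*sqrt(2)*j + 24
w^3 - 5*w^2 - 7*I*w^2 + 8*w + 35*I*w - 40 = (w - 5)*(w - 8*I)*(w + I)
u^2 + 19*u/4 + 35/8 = (u + 5/4)*(u + 7/2)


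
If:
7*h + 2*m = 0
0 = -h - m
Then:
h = 0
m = 0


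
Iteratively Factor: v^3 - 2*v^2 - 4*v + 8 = (v - 2)*(v^2 - 4) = (v - 2)^2*(v + 2)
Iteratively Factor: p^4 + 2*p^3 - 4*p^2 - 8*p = (p + 2)*(p^3 - 4*p) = p*(p + 2)*(p^2 - 4) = p*(p + 2)^2*(p - 2)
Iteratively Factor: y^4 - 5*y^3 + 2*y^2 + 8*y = (y - 2)*(y^3 - 3*y^2 - 4*y) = (y - 4)*(y - 2)*(y^2 + y) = (y - 4)*(y - 2)*(y + 1)*(y)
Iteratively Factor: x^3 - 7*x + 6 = (x + 3)*(x^2 - 3*x + 2) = (x - 2)*(x + 3)*(x - 1)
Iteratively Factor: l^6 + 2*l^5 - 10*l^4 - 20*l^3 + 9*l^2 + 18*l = (l)*(l^5 + 2*l^4 - 10*l^3 - 20*l^2 + 9*l + 18) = l*(l - 1)*(l^4 + 3*l^3 - 7*l^2 - 27*l - 18) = l*(l - 3)*(l - 1)*(l^3 + 6*l^2 + 11*l + 6) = l*(l - 3)*(l - 1)*(l + 2)*(l^2 + 4*l + 3) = l*(l - 3)*(l - 1)*(l + 2)*(l + 3)*(l + 1)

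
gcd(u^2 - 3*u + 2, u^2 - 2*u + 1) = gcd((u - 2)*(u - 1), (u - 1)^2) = u - 1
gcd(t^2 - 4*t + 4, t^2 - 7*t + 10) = t - 2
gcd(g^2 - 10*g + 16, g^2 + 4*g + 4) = 1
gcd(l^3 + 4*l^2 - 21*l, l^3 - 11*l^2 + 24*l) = l^2 - 3*l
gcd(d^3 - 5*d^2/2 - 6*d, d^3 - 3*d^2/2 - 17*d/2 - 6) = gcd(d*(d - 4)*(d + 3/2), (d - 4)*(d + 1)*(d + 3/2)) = d^2 - 5*d/2 - 6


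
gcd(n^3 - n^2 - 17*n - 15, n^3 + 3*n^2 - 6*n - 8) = n + 1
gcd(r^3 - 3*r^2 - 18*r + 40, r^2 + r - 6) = r - 2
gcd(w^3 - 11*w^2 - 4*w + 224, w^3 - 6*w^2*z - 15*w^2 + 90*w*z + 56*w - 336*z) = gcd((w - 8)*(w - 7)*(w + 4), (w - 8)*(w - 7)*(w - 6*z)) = w^2 - 15*w + 56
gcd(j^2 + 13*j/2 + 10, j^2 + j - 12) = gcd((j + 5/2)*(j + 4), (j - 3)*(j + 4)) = j + 4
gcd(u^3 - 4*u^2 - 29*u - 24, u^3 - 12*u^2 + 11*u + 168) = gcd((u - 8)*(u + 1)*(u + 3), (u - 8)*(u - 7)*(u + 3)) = u^2 - 5*u - 24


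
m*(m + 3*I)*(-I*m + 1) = -I*m^3 + 4*m^2 + 3*I*m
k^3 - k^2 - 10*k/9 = k*(k - 5/3)*(k + 2/3)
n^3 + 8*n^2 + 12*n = n*(n + 2)*(n + 6)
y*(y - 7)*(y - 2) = y^3 - 9*y^2 + 14*y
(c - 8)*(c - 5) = c^2 - 13*c + 40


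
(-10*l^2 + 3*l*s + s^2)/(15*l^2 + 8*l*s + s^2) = (-2*l + s)/(3*l + s)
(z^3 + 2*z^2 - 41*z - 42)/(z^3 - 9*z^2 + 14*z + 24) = (z + 7)/(z - 4)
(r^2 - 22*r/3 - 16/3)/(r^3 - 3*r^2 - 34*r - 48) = (r + 2/3)/(r^2 + 5*r + 6)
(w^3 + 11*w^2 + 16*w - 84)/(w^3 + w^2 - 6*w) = (w^2 + 13*w + 42)/(w*(w + 3))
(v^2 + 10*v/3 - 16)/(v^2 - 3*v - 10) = (-v^2 - 10*v/3 + 16)/(-v^2 + 3*v + 10)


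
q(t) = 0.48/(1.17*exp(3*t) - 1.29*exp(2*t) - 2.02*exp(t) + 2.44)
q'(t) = 0.48*(-3.51*exp(3*t) + 2.58*exp(2*t) + 2.02*exp(t))/(1.17*exp(3*t) - 1.29*exp(2*t) - 2.02*exp(t) + 2.44)^2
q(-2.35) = 0.21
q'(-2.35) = 0.02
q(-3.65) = 0.20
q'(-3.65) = 0.00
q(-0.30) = 0.67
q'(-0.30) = 1.41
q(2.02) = 0.00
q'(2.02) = -0.00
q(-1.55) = 0.24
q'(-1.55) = 0.06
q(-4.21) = 0.20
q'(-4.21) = 0.00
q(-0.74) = 0.37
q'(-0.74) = 0.33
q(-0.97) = 0.31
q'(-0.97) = 0.19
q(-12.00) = 0.20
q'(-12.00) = 0.00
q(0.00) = 1.60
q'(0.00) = 5.81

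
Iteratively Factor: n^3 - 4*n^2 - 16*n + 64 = (n - 4)*(n^2 - 16) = (n - 4)^2*(n + 4)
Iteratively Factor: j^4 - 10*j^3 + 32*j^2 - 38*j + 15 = (j - 3)*(j^3 - 7*j^2 + 11*j - 5) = (j - 3)*(j - 1)*(j^2 - 6*j + 5) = (j - 3)*(j - 1)^2*(j - 5)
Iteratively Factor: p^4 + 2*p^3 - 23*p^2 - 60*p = (p)*(p^3 + 2*p^2 - 23*p - 60) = p*(p + 4)*(p^2 - 2*p - 15) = p*(p + 3)*(p + 4)*(p - 5)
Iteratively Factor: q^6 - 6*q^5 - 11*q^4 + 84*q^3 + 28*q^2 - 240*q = (q)*(q^5 - 6*q^4 - 11*q^3 + 84*q^2 + 28*q - 240) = q*(q - 4)*(q^4 - 2*q^3 - 19*q^2 + 8*q + 60) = q*(q - 4)*(q - 2)*(q^3 - 19*q - 30) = q*(q - 4)*(q - 2)*(q + 2)*(q^2 - 2*q - 15) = q*(q - 4)*(q - 2)*(q + 2)*(q + 3)*(q - 5)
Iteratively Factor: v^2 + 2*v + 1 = (v + 1)*(v + 1)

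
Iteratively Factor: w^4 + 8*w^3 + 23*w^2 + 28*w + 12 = (w + 3)*(w^3 + 5*w^2 + 8*w + 4) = (w + 1)*(w + 3)*(w^2 + 4*w + 4) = (w + 1)*(w + 2)*(w + 3)*(w + 2)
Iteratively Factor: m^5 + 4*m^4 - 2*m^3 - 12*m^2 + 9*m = (m - 1)*(m^4 + 5*m^3 + 3*m^2 - 9*m) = (m - 1)^2*(m^3 + 6*m^2 + 9*m) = m*(m - 1)^2*(m^2 + 6*m + 9) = m*(m - 1)^2*(m + 3)*(m + 3)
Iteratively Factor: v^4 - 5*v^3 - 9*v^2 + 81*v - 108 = (v - 3)*(v^3 - 2*v^2 - 15*v + 36) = (v - 3)*(v + 4)*(v^2 - 6*v + 9) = (v - 3)^2*(v + 4)*(v - 3)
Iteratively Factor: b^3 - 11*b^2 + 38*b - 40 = (b - 5)*(b^2 - 6*b + 8) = (b - 5)*(b - 4)*(b - 2)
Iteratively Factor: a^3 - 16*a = (a + 4)*(a^2 - 4*a) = a*(a + 4)*(a - 4)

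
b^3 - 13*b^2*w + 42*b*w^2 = b*(b - 7*w)*(b - 6*w)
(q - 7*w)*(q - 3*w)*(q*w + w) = q^3*w - 10*q^2*w^2 + q^2*w + 21*q*w^3 - 10*q*w^2 + 21*w^3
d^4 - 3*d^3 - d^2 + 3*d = d*(d - 3)*(d - 1)*(d + 1)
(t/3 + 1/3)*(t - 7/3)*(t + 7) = t^3/3 + 17*t^2/9 - 35*t/9 - 49/9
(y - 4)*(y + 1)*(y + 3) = y^3 - 13*y - 12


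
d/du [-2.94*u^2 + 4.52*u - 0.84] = 4.52 - 5.88*u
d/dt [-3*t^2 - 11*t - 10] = -6*t - 11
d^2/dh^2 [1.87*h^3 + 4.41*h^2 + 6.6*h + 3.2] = 11.22*h + 8.82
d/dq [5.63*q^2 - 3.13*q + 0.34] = 11.26*q - 3.13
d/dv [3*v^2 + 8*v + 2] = 6*v + 8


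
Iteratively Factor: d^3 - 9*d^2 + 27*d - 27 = (d - 3)*(d^2 - 6*d + 9) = (d - 3)^2*(d - 3)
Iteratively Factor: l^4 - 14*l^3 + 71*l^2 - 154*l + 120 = (l - 5)*(l^3 - 9*l^2 + 26*l - 24) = (l - 5)*(l - 3)*(l^2 - 6*l + 8) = (l - 5)*(l - 4)*(l - 3)*(l - 2)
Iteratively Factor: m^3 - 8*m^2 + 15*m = (m - 5)*(m^2 - 3*m) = (m - 5)*(m - 3)*(m)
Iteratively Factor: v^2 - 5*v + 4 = (v - 4)*(v - 1)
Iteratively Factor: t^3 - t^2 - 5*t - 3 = (t + 1)*(t^2 - 2*t - 3) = (t + 1)^2*(t - 3)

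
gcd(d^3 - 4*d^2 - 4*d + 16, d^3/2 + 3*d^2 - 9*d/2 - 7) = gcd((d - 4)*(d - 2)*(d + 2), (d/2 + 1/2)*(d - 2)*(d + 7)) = d - 2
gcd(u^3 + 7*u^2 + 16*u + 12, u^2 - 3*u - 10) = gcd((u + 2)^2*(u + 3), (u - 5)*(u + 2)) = u + 2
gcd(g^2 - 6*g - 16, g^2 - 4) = g + 2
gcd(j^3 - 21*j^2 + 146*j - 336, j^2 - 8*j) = j - 8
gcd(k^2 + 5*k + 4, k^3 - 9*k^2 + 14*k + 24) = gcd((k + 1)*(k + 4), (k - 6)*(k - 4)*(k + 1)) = k + 1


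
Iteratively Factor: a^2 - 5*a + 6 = (a - 2)*(a - 3)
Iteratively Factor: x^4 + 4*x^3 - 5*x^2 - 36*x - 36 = (x - 3)*(x^3 + 7*x^2 + 16*x + 12) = (x - 3)*(x + 2)*(x^2 + 5*x + 6) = (x - 3)*(x + 2)^2*(x + 3)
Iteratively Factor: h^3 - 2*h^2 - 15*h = (h - 5)*(h^2 + 3*h) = h*(h - 5)*(h + 3)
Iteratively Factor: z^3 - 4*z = (z - 2)*(z^2 + 2*z) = (z - 2)*(z + 2)*(z)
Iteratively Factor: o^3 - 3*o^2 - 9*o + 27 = (o + 3)*(o^2 - 6*o + 9) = (o - 3)*(o + 3)*(o - 3)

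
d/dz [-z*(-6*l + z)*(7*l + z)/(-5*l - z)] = 2*(-105*l^3 + 5*l^2*z + 8*l*z^2 + z^3)/(25*l^2 + 10*l*z + z^2)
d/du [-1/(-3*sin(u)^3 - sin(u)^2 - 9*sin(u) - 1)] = (-2*sin(u) + 9*cos(u)^2 - 18)*cos(u)/(3*sin(u)^3 + sin(u)^2 + 9*sin(u) + 1)^2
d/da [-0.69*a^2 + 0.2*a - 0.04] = 0.2 - 1.38*a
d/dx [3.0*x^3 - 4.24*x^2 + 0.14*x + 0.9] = 9.0*x^2 - 8.48*x + 0.14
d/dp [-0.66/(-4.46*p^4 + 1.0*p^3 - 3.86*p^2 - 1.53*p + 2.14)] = (-11.7744*p^3 + 1.98*p^2 - 5.0952*p - 1.0098)/(4.46*p^4 - 1.0*p^3 + 3.86*p^2 + 1.53*p - 2.14)^2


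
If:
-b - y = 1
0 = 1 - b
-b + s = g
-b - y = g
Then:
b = 1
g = 1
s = 2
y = -2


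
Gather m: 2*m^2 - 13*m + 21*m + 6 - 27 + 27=2*m^2 + 8*m + 6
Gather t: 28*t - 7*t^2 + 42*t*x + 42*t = -7*t^2 + t*(42*x + 70)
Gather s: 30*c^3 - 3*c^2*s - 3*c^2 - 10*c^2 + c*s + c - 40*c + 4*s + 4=30*c^3 - 13*c^2 - 39*c + s*(-3*c^2 + c + 4) + 4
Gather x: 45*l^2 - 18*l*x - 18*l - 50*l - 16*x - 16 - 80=45*l^2 - 68*l + x*(-18*l - 16) - 96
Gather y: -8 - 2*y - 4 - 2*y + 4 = -4*y - 8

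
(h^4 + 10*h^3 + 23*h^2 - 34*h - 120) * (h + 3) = h^5 + 13*h^4 + 53*h^3 + 35*h^2 - 222*h - 360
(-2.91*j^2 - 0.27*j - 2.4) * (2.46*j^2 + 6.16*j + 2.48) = -7.1586*j^4 - 18.5898*j^3 - 14.784*j^2 - 15.4536*j - 5.952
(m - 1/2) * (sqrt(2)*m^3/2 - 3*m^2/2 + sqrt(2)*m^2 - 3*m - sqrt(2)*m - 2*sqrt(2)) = sqrt(2)*m^4/2 - 3*m^3/2 + 3*sqrt(2)*m^3/4 - 9*m^2/4 - 3*sqrt(2)*m^2/2 - 3*sqrt(2)*m/2 + 3*m/2 + sqrt(2)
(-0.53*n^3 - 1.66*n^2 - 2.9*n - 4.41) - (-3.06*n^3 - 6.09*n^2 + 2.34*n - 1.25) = 2.53*n^3 + 4.43*n^2 - 5.24*n - 3.16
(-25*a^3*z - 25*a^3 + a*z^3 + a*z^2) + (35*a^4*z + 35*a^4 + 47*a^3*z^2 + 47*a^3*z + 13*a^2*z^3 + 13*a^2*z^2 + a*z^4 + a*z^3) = 35*a^4*z + 35*a^4 + 47*a^3*z^2 + 22*a^3*z - 25*a^3 + 13*a^2*z^3 + 13*a^2*z^2 + a*z^4 + 2*a*z^3 + a*z^2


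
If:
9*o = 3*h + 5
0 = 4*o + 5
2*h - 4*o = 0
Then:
No Solution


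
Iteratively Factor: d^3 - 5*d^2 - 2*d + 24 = (d + 2)*(d^2 - 7*d + 12) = (d - 4)*(d + 2)*(d - 3)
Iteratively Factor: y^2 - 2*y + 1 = (y - 1)*(y - 1)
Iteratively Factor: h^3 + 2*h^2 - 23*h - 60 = (h + 3)*(h^2 - h - 20) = (h - 5)*(h + 3)*(h + 4)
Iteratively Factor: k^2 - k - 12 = (k - 4)*(k + 3)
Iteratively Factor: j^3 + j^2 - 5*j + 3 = (j - 1)*(j^2 + 2*j - 3) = (j - 1)^2*(j + 3)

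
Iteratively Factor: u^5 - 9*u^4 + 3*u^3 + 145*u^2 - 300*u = (u)*(u^4 - 9*u^3 + 3*u^2 + 145*u - 300) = u*(u - 5)*(u^3 - 4*u^2 - 17*u + 60) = u*(u - 5)*(u + 4)*(u^2 - 8*u + 15) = u*(u - 5)^2*(u + 4)*(u - 3)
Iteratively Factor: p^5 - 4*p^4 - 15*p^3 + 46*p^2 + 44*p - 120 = (p + 3)*(p^4 - 7*p^3 + 6*p^2 + 28*p - 40) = (p - 5)*(p + 3)*(p^3 - 2*p^2 - 4*p + 8) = (p - 5)*(p - 2)*(p + 3)*(p^2 - 4) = (p - 5)*(p - 2)*(p + 2)*(p + 3)*(p - 2)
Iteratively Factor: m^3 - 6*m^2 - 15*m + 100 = (m - 5)*(m^2 - m - 20) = (m - 5)^2*(m + 4)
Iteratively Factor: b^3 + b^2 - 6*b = (b + 3)*(b^2 - 2*b) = b*(b + 3)*(b - 2)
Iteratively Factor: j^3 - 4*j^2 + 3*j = (j)*(j^2 - 4*j + 3) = j*(j - 1)*(j - 3)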